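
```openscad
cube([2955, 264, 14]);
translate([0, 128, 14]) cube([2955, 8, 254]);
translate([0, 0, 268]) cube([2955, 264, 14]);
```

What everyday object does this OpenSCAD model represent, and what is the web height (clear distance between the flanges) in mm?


An I-beam. The web height is 254 mm.

Two wide flanges with a thin centred web — an I-beam. Overall 282 mm minus two 14 mm flanges gives a web of 282 − 2·14 = 254 mm.


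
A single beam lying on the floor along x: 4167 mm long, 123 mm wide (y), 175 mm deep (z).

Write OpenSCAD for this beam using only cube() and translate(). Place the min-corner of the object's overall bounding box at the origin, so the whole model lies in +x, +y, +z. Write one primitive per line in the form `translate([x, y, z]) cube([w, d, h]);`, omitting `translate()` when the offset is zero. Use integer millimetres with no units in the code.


cube([4167, 123, 175]);


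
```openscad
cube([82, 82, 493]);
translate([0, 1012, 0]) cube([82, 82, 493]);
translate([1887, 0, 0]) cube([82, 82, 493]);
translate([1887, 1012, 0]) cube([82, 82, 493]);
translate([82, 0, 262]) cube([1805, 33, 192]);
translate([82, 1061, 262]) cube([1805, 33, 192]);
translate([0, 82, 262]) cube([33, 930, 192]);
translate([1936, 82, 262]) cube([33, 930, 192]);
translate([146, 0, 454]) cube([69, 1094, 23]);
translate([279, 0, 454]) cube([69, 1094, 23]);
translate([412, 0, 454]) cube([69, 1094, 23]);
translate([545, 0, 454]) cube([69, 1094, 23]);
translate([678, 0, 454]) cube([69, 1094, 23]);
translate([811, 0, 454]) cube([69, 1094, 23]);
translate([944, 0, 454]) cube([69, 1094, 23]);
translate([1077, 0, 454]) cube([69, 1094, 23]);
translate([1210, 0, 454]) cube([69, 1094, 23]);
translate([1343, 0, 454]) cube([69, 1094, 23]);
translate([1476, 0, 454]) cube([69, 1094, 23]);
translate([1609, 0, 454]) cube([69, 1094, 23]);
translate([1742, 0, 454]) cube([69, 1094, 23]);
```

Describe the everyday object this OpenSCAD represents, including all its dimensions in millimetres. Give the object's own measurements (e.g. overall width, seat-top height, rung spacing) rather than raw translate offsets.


A bed frame 1969 mm long (x) by 1094 mm wide (y). Four 82×82 mm corner posts, 493 mm tall, at the corners of the footprint. Four rails of 33 mm thickness and 192 mm height run between adjacent posts with their undersides at z = 262 mm, their outer faces flush with the outside of the frame (the two x-running rails run between the posts' inner faces; the two y-running rails run between the posts' inner faces). 13 slats, each 69 mm wide (x) and 23 mm thick, lie across the top of the two x-running rails, running the full 1094 mm width of the frame in y; along x they sit between the end posts with a 64 mm gap after the −x posts and between neighbouring slats, leaving 76 mm before the +x posts.


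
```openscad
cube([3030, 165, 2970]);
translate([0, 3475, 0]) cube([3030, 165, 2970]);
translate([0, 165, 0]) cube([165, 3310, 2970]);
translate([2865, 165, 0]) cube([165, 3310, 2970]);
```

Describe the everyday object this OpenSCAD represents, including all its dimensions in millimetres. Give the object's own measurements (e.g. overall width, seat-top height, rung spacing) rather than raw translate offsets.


The wall frame of a small rectangular building: four walls, each 2970 mm tall and 165 mm thick, enclosing a footprint 3030 mm (x) by 3640 mm (y) outside-to-outside, with no floor or roof. The front and back walls (the −y and +y sides) span the full width; the two side walls fit between them.


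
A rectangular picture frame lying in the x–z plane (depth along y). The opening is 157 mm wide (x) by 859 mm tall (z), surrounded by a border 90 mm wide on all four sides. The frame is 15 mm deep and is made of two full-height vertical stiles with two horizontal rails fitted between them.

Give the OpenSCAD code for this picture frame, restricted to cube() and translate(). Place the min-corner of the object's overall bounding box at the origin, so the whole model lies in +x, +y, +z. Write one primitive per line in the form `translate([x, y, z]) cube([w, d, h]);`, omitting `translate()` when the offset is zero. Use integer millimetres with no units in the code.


cube([90, 15, 1039]);
translate([247, 0, 0]) cube([90, 15, 1039]);
translate([90, 0, 0]) cube([157, 15, 90]);
translate([90, 0, 949]) cube([157, 15, 90]);


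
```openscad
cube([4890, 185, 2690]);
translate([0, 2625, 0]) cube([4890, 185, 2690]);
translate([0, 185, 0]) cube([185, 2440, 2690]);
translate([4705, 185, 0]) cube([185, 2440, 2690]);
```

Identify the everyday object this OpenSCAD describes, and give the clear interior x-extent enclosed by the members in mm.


A house (or room) frame. The interior width is 4520 mm.

Four 2690 mm walls enclosing a rectangle with no floor or roof — a room or house frame. Outside width is 4890 mm and wall thickness is 185 mm, so the interior width is 4890 − 2 × 185 = 4520 mm.


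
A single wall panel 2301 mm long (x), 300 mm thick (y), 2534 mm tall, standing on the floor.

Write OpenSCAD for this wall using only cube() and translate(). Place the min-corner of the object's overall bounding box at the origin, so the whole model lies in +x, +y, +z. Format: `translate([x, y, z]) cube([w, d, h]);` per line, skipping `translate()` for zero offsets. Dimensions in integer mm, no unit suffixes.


cube([2301, 300, 2534]);


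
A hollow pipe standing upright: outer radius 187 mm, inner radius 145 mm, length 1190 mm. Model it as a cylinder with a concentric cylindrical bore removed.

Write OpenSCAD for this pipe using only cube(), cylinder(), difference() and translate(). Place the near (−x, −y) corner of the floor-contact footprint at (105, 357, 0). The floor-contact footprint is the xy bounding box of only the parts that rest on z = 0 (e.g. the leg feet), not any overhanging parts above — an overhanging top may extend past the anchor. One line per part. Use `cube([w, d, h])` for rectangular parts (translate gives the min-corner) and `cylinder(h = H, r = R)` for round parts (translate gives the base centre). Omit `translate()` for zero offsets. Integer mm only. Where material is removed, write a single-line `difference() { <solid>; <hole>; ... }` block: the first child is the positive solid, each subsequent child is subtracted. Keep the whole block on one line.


difference() { translate([292, 544, 0]) cylinder(h = 1190, r = 187); translate([292, 544, 0]) cylinder(h = 1190, r = 145); }


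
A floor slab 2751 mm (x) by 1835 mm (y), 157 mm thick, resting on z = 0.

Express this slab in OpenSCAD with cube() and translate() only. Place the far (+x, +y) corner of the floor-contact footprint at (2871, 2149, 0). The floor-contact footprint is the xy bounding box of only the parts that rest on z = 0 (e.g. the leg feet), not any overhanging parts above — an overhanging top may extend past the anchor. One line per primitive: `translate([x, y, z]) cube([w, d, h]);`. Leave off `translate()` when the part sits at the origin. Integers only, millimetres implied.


translate([120, 314, 0]) cube([2751, 1835, 157]);


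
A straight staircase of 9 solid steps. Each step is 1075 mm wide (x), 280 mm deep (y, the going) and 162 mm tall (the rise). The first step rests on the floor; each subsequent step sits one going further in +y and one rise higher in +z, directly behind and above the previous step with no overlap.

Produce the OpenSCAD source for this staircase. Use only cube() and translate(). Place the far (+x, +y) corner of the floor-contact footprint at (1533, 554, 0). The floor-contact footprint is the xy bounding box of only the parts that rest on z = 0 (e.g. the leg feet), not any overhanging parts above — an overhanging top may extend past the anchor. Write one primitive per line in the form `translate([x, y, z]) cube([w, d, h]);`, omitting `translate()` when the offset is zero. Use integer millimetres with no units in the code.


translate([458, 274, 0]) cube([1075, 280, 162]);
translate([458, 554, 162]) cube([1075, 280, 162]);
translate([458, 834, 324]) cube([1075, 280, 162]);
translate([458, 1114, 486]) cube([1075, 280, 162]);
translate([458, 1394, 648]) cube([1075, 280, 162]);
translate([458, 1674, 810]) cube([1075, 280, 162]);
translate([458, 1954, 972]) cube([1075, 280, 162]);
translate([458, 2234, 1134]) cube([1075, 280, 162]);
translate([458, 2514, 1296]) cube([1075, 280, 162]);


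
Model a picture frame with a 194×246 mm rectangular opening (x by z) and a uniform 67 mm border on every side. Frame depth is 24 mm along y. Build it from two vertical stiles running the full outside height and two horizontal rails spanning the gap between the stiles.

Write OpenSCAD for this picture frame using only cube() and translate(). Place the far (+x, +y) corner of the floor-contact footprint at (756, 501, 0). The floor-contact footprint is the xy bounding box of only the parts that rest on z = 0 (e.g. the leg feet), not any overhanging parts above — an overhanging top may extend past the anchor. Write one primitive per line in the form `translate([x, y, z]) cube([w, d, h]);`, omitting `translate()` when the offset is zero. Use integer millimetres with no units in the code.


translate([428, 477, 0]) cube([67, 24, 380]);
translate([689, 477, 0]) cube([67, 24, 380]);
translate([495, 477, 0]) cube([194, 24, 67]);
translate([495, 477, 313]) cube([194, 24, 67]);


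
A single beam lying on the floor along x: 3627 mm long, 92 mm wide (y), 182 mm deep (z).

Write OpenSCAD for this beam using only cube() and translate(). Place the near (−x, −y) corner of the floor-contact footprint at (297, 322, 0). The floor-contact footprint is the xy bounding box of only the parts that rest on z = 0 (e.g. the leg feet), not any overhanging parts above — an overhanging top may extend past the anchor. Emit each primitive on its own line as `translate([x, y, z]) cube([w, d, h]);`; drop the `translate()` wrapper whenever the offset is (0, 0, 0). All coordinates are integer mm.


translate([297, 322, 0]) cube([3627, 92, 182]);


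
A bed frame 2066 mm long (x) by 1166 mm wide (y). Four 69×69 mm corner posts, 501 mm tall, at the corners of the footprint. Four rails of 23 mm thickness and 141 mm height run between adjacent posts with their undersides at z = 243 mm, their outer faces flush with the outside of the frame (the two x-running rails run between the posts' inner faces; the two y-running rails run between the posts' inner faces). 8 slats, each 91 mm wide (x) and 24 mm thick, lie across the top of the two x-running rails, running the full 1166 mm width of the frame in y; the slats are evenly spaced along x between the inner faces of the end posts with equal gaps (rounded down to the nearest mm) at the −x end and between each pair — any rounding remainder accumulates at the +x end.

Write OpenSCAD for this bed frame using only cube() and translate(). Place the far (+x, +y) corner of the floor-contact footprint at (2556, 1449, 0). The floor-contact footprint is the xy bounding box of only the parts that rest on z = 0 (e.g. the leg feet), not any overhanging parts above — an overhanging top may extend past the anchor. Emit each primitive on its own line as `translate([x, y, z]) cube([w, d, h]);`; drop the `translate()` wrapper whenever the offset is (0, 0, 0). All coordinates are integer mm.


translate([490, 283, 0]) cube([69, 69, 501]);
translate([490, 1380, 0]) cube([69, 69, 501]);
translate([2487, 283, 0]) cube([69, 69, 501]);
translate([2487, 1380, 0]) cube([69, 69, 501]);
translate([559, 283, 243]) cube([1928, 23, 141]);
translate([559, 1426, 243]) cube([1928, 23, 141]);
translate([490, 352, 243]) cube([23, 1028, 141]);
translate([2533, 352, 243]) cube([23, 1028, 141]);
translate([692, 283, 384]) cube([91, 1166, 24]);
translate([916, 283, 384]) cube([91, 1166, 24]);
translate([1140, 283, 384]) cube([91, 1166, 24]);
translate([1364, 283, 384]) cube([91, 1166, 24]);
translate([1588, 283, 384]) cube([91, 1166, 24]);
translate([1812, 283, 384]) cube([91, 1166, 24]);
translate([2036, 283, 384]) cube([91, 1166, 24]);
translate([2260, 283, 384]) cube([91, 1166, 24]);


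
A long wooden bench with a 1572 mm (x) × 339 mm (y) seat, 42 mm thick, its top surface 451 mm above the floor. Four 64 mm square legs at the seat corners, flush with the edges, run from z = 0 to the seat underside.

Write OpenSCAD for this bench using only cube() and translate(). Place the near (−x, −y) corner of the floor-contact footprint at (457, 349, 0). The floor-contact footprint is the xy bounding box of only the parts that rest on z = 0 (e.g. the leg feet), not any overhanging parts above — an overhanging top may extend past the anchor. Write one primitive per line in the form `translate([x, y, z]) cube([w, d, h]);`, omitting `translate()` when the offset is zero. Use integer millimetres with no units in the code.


translate([457, 349, 409]) cube([1572, 339, 42]);
translate([457, 349, 0]) cube([64, 64, 409]);
translate([457, 624, 0]) cube([64, 64, 409]);
translate([1965, 349, 0]) cube([64, 64, 409]);
translate([1965, 624, 0]) cube([64, 64, 409]);


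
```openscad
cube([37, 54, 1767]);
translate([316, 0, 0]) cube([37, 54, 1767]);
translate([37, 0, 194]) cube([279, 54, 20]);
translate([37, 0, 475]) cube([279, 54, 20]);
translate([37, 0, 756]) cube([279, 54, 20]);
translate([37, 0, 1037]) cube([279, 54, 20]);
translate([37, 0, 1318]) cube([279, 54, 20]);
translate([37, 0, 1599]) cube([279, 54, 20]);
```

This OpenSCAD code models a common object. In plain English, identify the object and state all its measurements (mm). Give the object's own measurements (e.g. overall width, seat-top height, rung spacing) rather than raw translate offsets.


A straight ladder. Two 37×54 mm vertical rails, 1767 mm tall, stand 353 mm apart (outside-to-outside) with their front faces coplanar on the −y side. 6 rungs, each 54 mm deep and 20 mm tall, span between the inner faces of the rails, front faces flush with the rails. The lowest rung's underside is at z = 194 mm and rungs are spaced 281 mm apart (underside to underside).


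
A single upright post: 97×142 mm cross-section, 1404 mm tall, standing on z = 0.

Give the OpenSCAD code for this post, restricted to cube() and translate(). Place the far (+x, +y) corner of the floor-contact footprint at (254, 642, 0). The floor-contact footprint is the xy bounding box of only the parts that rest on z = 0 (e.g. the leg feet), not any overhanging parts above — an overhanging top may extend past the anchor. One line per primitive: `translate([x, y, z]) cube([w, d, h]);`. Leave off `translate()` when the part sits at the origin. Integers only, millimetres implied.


translate([157, 500, 0]) cube([97, 142, 1404]);


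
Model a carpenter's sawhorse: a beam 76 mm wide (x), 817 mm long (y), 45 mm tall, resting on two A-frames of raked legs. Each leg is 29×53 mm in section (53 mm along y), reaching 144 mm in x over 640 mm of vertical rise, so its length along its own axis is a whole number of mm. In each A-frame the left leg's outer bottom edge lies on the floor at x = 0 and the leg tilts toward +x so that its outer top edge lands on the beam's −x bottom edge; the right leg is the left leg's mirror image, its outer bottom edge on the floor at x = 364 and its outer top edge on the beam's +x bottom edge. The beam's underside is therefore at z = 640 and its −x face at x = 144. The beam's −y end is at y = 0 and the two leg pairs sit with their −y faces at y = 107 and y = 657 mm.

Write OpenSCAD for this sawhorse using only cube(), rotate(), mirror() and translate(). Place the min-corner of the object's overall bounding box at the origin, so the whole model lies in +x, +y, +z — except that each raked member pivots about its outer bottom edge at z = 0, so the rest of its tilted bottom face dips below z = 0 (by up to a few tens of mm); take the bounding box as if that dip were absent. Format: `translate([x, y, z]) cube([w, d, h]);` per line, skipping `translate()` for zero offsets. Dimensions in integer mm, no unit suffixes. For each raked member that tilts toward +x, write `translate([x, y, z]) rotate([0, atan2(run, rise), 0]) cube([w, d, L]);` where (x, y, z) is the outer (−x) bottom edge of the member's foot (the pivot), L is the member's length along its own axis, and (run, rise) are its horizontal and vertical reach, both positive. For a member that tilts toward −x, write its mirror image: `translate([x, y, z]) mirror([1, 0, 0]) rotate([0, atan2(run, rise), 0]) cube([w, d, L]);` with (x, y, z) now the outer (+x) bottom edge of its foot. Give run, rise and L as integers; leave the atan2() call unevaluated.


translate([144, 0, 640]) cube([76, 817, 45]);
translate([0, 107, 0]) rotate([0, atan2(144, 640), 0]) cube([29, 53, 656]);
translate([364, 107, 0]) mirror([1, 0, 0]) rotate([0, atan2(144, 640), 0]) cube([29, 53, 656]);
translate([0, 657, 0]) rotate([0, atan2(144, 640), 0]) cube([29, 53, 656]);
translate([364, 657, 0]) mirror([1, 0, 0]) rotate([0, atan2(144, 640), 0]) cube([29, 53, 656]);


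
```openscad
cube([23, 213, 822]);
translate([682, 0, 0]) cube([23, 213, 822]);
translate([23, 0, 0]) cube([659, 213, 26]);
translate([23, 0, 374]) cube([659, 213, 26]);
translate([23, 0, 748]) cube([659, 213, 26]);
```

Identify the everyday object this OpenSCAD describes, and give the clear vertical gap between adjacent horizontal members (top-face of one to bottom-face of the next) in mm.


A bookshelf. The clear shelf gap is 348 mm.

Two tall side panels with 3 horizontal boards between them — a bookshelf. The first two shelf undersides are at z = 0 and z = 374; with shelf thickness 26, the clear gap is 374 − 0 − 26 = 348 mm.


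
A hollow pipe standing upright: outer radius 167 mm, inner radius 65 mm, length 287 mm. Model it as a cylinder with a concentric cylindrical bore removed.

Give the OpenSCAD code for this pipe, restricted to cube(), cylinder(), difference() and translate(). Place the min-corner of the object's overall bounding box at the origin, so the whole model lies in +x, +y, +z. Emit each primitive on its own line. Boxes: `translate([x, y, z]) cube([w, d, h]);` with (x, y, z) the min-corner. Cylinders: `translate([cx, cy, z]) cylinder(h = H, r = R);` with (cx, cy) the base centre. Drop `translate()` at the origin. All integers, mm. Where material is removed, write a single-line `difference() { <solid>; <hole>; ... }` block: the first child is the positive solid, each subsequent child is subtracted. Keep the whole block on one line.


difference() { translate([167, 167, 0]) cylinder(h = 287, r = 167); translate([167, 167, 0]) cylinder(h = 287, r = 65); }


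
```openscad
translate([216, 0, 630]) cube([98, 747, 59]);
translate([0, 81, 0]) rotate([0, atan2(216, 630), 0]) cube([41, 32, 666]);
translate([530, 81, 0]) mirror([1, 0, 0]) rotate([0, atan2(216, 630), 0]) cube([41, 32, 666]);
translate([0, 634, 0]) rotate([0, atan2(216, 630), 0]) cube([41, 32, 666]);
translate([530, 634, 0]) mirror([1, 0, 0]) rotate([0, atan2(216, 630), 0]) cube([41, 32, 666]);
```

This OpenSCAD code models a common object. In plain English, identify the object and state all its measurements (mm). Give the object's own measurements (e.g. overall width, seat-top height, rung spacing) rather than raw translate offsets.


A sawhorse. A 98×747×59 mm beam (x, y, z) sits on two A-frame leg pairs. Each pair is two raked legs of 41×32 mm section (32 mm along y) splaying symmetrically in x. Each leg rises 630 mm vertically over 216 mm of horizontal reach and is 666 mm long along its own axis. Every leg's outer bottom edge rests on the floor and its outer top edge meets a bottom edge of the beam — the left legs (tilting toward +x) meet the beam's −x bottom edge, the right legs (their mirror images, tilting toward −x) meet its +x bottom edge — so the leg tops tuck under the beam, the beam's underside is 630 mm above the floor, and the feet are 530 mm apart outside-to-outside with the beam centred between them. The two leg pairs are set in 81 mm from either end of the beam.


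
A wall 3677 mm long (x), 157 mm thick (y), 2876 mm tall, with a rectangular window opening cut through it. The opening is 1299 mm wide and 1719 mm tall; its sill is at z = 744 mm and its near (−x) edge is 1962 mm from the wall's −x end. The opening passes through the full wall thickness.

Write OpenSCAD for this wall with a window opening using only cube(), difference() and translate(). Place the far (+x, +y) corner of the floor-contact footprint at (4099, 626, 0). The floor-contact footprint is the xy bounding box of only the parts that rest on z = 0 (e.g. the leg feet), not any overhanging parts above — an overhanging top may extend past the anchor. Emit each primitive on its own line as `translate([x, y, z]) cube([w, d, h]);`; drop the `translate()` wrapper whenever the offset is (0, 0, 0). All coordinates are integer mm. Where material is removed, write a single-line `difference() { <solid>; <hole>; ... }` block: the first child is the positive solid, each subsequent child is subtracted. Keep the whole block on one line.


difference() { translate([422, 469, 0]) cube([3677, 157, 2876]); translate([2384, 469, 744]) cube([1299, 157, 1719]); }


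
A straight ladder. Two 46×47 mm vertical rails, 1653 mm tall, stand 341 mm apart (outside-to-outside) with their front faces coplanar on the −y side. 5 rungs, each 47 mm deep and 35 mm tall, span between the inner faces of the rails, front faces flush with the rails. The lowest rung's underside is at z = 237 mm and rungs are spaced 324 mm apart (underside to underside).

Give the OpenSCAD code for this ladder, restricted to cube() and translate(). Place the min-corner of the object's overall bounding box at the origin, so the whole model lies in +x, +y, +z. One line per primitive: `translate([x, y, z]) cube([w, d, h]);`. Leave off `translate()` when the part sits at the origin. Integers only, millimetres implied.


cube([46, 47, 1653]);
translate([295, 0, 0]) cube([46, 47, 1653]);
translate([46, 0, 237]) cube([249, 47, 35]);
translate([46, 0, 561]) cube([249, 47, 35]);
translate([46, 0, 885]) cube([249, 47, 35]);
translate([46, 0, 1209]) cube([249, 47, 35]);
translate([46, 0, 1533]) cube([249, 47, 35]);


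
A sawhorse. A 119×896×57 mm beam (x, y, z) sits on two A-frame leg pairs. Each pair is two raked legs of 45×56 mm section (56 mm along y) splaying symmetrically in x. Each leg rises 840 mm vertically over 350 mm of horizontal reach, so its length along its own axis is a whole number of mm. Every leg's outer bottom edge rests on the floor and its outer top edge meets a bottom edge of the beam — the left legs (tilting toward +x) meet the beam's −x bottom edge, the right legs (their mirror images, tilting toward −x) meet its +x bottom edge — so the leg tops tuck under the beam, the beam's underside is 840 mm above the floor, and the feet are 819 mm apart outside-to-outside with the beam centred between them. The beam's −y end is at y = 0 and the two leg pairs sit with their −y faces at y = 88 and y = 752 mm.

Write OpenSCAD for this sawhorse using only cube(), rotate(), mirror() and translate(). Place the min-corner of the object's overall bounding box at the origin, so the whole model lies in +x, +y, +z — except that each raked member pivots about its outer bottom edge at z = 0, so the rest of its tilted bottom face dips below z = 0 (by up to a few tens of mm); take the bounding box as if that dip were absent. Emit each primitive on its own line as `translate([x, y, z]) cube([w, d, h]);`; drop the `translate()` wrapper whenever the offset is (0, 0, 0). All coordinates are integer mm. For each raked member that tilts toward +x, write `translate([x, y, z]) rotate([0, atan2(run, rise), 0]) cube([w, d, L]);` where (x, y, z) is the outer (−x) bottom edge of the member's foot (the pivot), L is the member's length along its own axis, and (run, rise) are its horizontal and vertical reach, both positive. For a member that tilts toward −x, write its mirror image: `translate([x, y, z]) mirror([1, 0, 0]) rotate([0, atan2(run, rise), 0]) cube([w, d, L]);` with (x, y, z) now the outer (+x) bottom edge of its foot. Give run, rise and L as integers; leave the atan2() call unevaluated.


translate([350, 0, 840]) cube([119, 896, 57]);
translate([0, 88, 0]) rotate([0, atan2(350, 840), 0]) cube([45, 56, 910]);
translate([819, 88, 0]) mirror([1, 0, 0]) rotate([0, atan2(350, 840), 0]) cube([45, 56, 910]);
translate([0, 752, 0]) rotate([0, atan2(350, 840), 0]) cube([45, 56, 910]);
translate([819, 752, 0]) mirror([1, 0, 0]) rotate([0, atan2(350, 840), 0]) cube([45, 56, 910]);


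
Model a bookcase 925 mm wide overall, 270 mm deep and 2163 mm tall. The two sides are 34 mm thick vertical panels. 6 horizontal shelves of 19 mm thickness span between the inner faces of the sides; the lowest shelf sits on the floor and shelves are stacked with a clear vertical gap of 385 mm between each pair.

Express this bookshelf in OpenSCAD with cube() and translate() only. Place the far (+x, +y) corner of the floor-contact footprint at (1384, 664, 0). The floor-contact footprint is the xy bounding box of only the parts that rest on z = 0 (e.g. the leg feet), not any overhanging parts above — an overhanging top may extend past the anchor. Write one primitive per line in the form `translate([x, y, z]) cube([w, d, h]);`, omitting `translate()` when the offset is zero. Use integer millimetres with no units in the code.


translate([459, 394, 0]) cube([34, 270, 2163]);
translate([1350, 394, 0]) cube([34, 270, 2163]);
translate([493, 394, 0]) cube([857, 270, 19]);
translate([493, 394, 404]) cube([857, 270, 19]);
translate([493, 394, 808]) cube([857, 270, 19]);
translate([493, 394, 1212]) cube([857, 270, 19]);
translate([493, 394, 1616]) cube([857, 270, 19]);
translate([493, 394, 2020]) cube([857, 270, 19]);


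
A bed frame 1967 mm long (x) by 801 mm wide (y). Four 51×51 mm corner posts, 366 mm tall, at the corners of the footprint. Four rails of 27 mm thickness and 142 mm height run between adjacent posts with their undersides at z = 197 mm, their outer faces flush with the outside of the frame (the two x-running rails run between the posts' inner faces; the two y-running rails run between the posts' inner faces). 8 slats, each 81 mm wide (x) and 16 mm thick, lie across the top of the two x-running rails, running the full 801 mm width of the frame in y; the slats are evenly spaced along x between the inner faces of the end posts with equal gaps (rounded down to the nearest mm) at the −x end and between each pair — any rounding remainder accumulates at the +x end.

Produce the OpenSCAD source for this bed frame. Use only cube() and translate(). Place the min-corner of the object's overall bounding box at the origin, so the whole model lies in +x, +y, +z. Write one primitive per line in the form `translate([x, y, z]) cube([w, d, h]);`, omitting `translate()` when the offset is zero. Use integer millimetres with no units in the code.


cube([51, 51, 366]);
translate([0, 750, 0]) cube([51, 51, 366]);
translate([1916, 0, 0]) cube([51, 51, 366]);
translate([1916, 750, 0]) cube([51, 51, 366]);
translate([51, 0, 197]) cube([1865, 27, 142]);
translate([51, 774, 197]) cube([1865, 27, 142]);
translate([0, 51, 197]) cube([27, 699, 142]);
translate([1940, 51, 197]) cube([27, 699, 142]);
translate([186, 0, 339]) cube([81, 801, 16]);
translate([402, 0, 339]) cube([81, 801, 16]);
translate([618, 0, 339]) cube([81, 801, 16]);
translate([834, 0, 339]) cube([81, 801, 16]);
translate([1050, 0, 339]) cube([81, 801, 16]);
translate([1266, 0, 339]) cube([81, 801, 16]);
translate([1482, 0, 339]) cube([81, 801, 16]);
translate([1698, 0, 339]) cube([81, 801, 16]);


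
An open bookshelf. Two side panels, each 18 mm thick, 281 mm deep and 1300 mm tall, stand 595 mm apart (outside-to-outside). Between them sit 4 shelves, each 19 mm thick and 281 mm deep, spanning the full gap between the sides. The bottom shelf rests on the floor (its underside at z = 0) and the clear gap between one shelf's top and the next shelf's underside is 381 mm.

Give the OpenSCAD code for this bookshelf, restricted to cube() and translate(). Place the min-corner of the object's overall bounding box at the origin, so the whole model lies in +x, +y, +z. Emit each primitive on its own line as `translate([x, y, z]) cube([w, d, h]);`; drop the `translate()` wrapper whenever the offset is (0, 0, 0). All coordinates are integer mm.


cube([18, 281, 1300]);
translate([577, 0, 0]) cube([18, 281, 1300]);
translate([18, 0, 0]) cube([559, 281, 19]);
translate([18, 0, 400]) cube([559, 281, 19]);
translate([18, 0, 800]) cube([559, 281, 19]);
translate([18, 0, 1200]) cube([559, 281, 19]);


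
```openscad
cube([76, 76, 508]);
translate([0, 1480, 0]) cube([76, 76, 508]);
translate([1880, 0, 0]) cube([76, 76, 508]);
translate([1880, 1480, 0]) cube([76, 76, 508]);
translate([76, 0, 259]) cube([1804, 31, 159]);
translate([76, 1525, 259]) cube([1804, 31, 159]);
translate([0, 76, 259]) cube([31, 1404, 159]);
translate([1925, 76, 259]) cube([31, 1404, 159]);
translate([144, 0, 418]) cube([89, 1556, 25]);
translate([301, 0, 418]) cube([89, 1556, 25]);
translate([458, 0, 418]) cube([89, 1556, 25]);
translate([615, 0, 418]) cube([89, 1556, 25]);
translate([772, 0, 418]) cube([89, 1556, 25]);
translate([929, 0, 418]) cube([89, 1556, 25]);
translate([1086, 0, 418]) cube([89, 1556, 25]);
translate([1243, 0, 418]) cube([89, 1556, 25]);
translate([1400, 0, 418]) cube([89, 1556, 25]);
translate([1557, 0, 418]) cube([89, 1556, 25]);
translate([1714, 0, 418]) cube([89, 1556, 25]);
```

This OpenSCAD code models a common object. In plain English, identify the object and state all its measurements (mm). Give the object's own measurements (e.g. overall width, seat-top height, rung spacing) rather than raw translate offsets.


A bed frame 1956 mm long (x) by 1556 mm wide (y). Four 76×76 mm corner posts, 508 mm tall, at the corners of the footprint. Four rails of 31 mm thickness and 159 mm height run between adjacent posts with their undersides at z = 259 mm, their outer faces flush with the outside of the frame (the two x-running rails run between the posts' inner faces; the two y-running rails run between the posts' inner faces). 11 slats, each 89 mm wide (x) and 25 mm thick, lie across the top of the two x-running rails, running the full 1556 mm width of the frame in y; along x they sit between the end posts with a 68 mm gap after the −x posts and between neighbouring slats, leaving 77 mm before the +x posts.


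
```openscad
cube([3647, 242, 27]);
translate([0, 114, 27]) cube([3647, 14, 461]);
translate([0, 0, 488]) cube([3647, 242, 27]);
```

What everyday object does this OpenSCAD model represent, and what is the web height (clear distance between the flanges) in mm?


An I-beam. The web height is 461 mm.

Two wide flanges with a thin centred web — an I-beam. Overall 515 mm minus two 27 mm flanges gives a web of 515 − 2·27 = 461 mm.


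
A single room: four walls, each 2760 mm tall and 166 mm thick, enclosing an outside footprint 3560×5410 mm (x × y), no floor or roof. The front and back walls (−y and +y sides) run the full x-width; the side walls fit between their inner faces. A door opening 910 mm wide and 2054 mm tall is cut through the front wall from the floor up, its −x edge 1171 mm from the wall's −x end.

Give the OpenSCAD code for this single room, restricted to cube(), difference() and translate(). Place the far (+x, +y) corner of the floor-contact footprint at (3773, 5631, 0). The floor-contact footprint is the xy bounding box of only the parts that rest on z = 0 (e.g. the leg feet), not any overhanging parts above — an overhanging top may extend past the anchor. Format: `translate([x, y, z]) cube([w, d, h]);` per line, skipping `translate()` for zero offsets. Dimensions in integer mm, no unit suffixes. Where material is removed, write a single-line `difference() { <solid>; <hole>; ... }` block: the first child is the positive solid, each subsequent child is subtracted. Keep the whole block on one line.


difference() { translate([213, 221, 0]) cube([3560, 166, 2760]); translate([1384, 221, 0]) cube([910, 166, 2054]); }
translate([213, 5465, 0]) cube([3560, 166, 2760]);
translate([213, 387, 0]) cube([166, 5078, 2760]);
translate([3607, 387, 0]) cube([166, 5078, 2760]);


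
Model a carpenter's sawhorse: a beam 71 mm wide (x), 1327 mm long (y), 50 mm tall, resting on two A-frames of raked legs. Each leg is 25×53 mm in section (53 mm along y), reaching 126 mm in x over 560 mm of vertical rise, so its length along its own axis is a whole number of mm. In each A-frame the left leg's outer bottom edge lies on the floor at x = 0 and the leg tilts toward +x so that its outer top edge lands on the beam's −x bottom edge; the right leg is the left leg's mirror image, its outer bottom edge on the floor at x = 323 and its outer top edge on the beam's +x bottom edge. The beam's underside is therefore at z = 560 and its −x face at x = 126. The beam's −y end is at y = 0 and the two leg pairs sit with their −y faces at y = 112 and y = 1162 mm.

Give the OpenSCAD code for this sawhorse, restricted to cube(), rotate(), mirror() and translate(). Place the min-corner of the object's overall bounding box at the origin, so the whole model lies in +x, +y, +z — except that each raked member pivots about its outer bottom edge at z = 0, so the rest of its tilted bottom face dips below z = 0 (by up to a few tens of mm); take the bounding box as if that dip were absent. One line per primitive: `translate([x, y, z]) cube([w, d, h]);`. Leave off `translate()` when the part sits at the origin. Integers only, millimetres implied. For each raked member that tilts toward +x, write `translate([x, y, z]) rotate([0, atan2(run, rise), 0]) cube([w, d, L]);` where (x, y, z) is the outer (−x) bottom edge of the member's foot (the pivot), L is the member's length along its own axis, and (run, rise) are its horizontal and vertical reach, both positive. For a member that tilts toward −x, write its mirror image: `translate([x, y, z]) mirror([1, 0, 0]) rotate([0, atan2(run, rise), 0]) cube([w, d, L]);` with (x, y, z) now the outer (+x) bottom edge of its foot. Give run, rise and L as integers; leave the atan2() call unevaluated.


// leg length = √(126² + 560²) = 574
// right-leg outer foot x = 2·126 + 71 = 323
// beam min-corner = (126, 0, 560)
translate([126, 0, 560]) cube([71, 1327, 50]);
translate([0, 112, 0]) rotate([0, atan2(126, 560), 0]) cube([25, 53, 574]);
translate([323, 112, 0]) mirror([1, 0, 0]) rotate([0, atan2(126, 560), 0]) cube([25, 53, 574]);
translate([0, 1162, 0]) rotate([0, atan2(126, 560), 0]) cube([25, 53, 574]);
translate([323, 1162, 0]) mirror([1, 0, 0]) rotate([0, atan2(126, 560), 0]) cube([25, 53, 574]);


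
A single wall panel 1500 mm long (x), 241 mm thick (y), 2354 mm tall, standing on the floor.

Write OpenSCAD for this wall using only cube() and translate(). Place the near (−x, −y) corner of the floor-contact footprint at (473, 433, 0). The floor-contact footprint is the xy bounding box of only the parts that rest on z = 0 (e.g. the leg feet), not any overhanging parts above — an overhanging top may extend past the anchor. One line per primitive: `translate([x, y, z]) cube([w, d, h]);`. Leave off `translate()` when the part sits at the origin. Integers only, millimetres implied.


translate([473, 433, 0]) cube([1500, 241, 2354]);


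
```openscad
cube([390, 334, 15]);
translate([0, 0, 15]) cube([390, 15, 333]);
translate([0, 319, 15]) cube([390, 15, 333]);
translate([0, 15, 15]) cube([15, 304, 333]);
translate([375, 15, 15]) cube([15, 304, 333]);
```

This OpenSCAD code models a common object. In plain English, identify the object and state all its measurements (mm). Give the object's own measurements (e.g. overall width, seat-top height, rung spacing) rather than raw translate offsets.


An open-topped rectangular box: outside dimensions 390×334×348 mm, with a uniform wall and base thickness of 15 mm. The base is a full 390×334 slab on the floor; four walls sit on top of the base. The front and back walls (the −y and +y sides) span the full width; the two side walls fit between them.


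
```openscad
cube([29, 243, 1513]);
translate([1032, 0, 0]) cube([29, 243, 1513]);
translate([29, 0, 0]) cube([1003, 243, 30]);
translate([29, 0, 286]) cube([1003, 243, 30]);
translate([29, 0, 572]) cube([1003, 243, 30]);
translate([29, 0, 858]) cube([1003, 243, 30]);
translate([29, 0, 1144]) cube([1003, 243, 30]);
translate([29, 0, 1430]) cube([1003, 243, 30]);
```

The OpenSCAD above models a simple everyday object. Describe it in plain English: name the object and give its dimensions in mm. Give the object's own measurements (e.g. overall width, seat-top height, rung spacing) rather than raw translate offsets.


An open bookshelf. Two side panels, each 29 mm thick, 243 mm deep and 1513 mm tall, stand 1061 mm apart (outside-to-outside). Between them sit 6 shelves, each 30 mm thick and 243 mm deep, spanning the full gap between the sides. The bottom shelf rests on the floor (its underside at z = 0) and the clear gap between one shelf's top and the next shelf's underside is 256 mm.


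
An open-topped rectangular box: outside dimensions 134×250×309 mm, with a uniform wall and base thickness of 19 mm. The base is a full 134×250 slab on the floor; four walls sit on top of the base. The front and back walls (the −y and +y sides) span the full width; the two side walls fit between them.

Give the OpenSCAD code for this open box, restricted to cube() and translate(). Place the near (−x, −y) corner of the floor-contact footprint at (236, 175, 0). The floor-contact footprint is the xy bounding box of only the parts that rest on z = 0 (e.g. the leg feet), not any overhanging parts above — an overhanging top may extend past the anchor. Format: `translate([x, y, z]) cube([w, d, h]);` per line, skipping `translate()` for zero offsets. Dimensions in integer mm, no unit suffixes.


translate([236, 175, 0]) cube([134, 250, 19]);
translate([236, 175, 19]) cube([134, 19, 290]);
translate([236, 406, 19]) cube([134, 19, 290]);
translate([236, 194, 19]) cube([19, 212, 290]);
translate([351, 194, 19]) cube([19, 212, 290]);


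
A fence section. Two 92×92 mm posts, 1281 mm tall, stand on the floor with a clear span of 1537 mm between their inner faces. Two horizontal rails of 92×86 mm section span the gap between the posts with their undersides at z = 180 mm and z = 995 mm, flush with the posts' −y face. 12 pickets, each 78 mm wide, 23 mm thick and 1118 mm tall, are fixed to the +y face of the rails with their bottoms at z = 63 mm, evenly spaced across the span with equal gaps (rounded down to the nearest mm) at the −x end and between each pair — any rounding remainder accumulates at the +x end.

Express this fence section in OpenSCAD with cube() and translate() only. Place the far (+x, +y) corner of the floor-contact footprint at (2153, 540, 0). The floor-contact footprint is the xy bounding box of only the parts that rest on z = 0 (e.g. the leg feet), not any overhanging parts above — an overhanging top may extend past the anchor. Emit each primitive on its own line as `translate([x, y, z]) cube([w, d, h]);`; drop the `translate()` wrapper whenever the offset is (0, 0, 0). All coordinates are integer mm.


translate([432, 448, 0]) cube([92, 92, 1281]);
translate([2061, 448, 0]) cube([92, 92, 1281]);
translate([524, 448, 180]) cube([1537, 92, 86]);
translate([524, 448, 995]) cube([1537, 92, 86]);
translate([570, 540, 63]) cube([78, 23, 1118]);
translate([694, 540, 63]) cube([78, 23, 1118]);
translate([818, 540, 63]) cube([78, 23, 1118]);
translate([942, 540, 63]) cube([78, 23, 1118]);
translate([1066, 540, 63]) cube([78, 23, 1118]);
translate([1190, 540, 63]) cube([78, 23, 1118]);
translate([1314, 540, 63]) cube([78, 23, 1118]);
translate([1438, 540, 63]) cube([78, 23, 1118]);
translate([1562, 540, 63]) cube([78, 23, 1118]);
translate([1686, 540, 63]) cube([78, 23, 1118]);
translate([1810, 540, 63]) cube([78, 23, 1118]);
translate([1934, 540, 63]) cube([78, 23, 1118]);


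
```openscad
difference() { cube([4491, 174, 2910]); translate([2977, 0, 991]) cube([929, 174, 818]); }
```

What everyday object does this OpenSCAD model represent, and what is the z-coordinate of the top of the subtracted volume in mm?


A wall with a window opening. The window head height is 1809 mm.

A wall with a rectangular opening subtracted — a window. Sill at z = 991, opening 818 mm tall, so the head is at 991 + 818 = 1809 mm.
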